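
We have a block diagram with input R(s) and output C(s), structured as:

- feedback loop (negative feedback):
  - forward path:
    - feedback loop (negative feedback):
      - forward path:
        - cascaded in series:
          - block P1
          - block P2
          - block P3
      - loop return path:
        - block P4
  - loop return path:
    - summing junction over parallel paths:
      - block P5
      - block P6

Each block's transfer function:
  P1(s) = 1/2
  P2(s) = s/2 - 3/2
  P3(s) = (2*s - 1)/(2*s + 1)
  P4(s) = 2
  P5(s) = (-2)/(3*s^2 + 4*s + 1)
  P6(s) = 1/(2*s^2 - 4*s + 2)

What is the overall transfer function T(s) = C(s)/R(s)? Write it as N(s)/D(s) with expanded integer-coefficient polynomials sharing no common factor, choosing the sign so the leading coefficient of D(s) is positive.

The answer is (12*s^6 - 50*s^5 + 30*s^4 + 52*s^3 - 48*s^2 - 2*s + 6)/(24*s^6 - 52*s^5 + 50*s^4 + 55*s^3 - 189*s^2 + 85*s + 11).

Reasoning:
Step 1 - reduce the series chain P1, P2, P3 -> (2*s^2 - 7*s + 3)/(8*s + 4)
Step 2 - feedback reduction of (P1*P2*P3), P4 -> (2*s^2 - 7*s + 3)/(4*s^2 - 6*s + 10)
Step 3 - sum the parallel branches P5, P6 -> (-s^2 + 12*s - 3)/(6*s^4 - 4*s^3 - 8*s^2 + 4*s + 2)
Step 4 - apply the feedback formula to [(P1*P2*P3)/(1+(P1*P2*P3)*P4)], (P5+P6), giving the overall T(s)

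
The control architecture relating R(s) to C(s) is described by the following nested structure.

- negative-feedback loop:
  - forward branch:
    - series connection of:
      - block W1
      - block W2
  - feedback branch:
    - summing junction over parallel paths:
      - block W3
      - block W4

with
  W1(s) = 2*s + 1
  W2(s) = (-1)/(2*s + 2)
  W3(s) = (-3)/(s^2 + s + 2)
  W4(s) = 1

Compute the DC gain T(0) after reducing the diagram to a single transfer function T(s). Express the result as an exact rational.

Answer: -2/5

Working:
[1] cascade W1, W2: (-2*s - 1)/(2*s + 2)
[2] parallel reduction of W3, W4: (s^2 + s - 1)/(s^2 + s + 2)
[3] apply the feedback formula to (W1*W2), (W3+W4): (-2*s^3 - 3*s^2 - 5*s - 2)/(s^2 + 7*s + 5)
The step-3 result is T(s). Setting s = 0: T(0) = -2/5.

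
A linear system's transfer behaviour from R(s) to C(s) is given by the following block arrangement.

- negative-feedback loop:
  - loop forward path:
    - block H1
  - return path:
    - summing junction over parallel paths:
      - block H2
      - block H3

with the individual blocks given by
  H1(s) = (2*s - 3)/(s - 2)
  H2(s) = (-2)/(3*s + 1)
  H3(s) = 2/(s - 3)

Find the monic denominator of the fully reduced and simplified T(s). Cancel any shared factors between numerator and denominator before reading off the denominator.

First reduce the diagram to T(s).

Step 1. add H2, H3 (parallel); result (4*s + 8)/(3*s^2 - 8*s - 3)
Step 2. apply the feedback formula to H1, (H2+H3); result (6*s^3 - 25*s^2 + 18*s + 9)/(3*s^3 - 6*s^2 + 17*s - 18)
No further cancellation is possible in the step-2 result, so that is T(s). Its denominator becomes monic after dividing by the leading coefficient 3.

Answer: s^3 - 2*s^2 + 17*s/3 - 6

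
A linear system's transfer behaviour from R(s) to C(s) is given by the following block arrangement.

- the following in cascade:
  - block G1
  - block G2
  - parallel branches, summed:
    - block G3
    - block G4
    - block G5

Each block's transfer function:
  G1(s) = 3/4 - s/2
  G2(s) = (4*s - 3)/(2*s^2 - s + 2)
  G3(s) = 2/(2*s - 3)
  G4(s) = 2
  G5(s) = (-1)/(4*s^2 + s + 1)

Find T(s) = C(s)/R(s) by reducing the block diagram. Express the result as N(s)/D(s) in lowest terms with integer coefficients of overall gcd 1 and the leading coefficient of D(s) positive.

Step 1. sum the parallel branches G3, G4, G5 gives (16*s^3 - 12*s^2 - 2*s - 1)/(8*s^3 - 10*s^2 - s - 3)
Step 2. combine G1, G2, (G3+G4+G5) in series: this yields T(s), and no further normalization is needed

Answer: (-64*s^4 + 96*s^3 - 28*s^2 - 2*s - 3)/(32*s^4 - 8*s^3 + 36*s^2 + 4*s + 8)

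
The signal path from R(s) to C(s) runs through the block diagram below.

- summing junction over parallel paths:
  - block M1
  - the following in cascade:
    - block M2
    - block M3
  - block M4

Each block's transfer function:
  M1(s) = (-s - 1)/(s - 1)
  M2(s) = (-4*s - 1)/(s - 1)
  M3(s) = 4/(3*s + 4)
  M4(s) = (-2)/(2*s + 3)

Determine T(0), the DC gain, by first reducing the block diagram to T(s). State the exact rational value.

1. multiply M2, M3 (series), giving (-16*s - 4)/(3*s^2 + s - 4)
2. reduce the parallel group M1, (M2*M3), M4, giving (-6*s^3 - 61*s^2 - 87*s - 16)/(6*s^3 + 11*s^2 - 5*s - 12)
That last expression is T(s); at s = 0 only the constant terms survive, so T(0) = -16/(-12) = 4/3.

Hence the answer: 4/3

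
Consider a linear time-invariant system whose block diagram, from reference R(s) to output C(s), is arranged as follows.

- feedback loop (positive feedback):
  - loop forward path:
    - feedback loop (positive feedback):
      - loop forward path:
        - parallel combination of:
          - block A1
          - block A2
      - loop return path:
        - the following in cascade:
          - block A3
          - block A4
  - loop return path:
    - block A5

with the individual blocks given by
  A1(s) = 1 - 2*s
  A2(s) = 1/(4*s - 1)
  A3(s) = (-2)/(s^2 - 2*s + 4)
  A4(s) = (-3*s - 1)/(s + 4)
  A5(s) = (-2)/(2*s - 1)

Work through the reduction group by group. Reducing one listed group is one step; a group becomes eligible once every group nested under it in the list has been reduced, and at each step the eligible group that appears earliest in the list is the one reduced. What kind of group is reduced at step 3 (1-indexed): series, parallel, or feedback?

(1) parallel reduction of A1, A2
(2) series reduction of A3, A4
(3) apply the feedback formula to (A1+A2), (A3*A4)
(4) close the feedback loop around [(A1+A2)/(1-(A1+A2)*(A3*A4))], A5
The group at step 3 is a feedback group.

Final answer: feedback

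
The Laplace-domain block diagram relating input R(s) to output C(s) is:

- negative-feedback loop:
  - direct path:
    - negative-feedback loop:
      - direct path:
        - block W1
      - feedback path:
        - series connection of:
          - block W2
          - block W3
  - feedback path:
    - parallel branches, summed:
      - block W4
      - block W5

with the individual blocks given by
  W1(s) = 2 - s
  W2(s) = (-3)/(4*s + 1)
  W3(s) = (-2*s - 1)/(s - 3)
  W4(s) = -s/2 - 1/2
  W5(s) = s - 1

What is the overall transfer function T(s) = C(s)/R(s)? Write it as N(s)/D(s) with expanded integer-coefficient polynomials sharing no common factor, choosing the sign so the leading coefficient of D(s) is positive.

Reducing step by step:

Step 1. multiply W2, W3 (series): (6*s + 3)/(4*s^2 - 11*s - 3)
Step 2. reduce the feedback loop with forward W1 and return (W2*W3): (4*s^3 - 19*s^2 + 19*s + 6)/(2*s^2 + 2*s - 3)
Step 3. reduce the parallel group W4, W5: s/2 - 3/2
Step 4. apply the feedback formula to [W1/(1+W1*(W2*W3))], (W4+W5): this yields T(s), and no further normalization is needed

Answer: (8*s^3 - 38*s^2 + 38*s + 12)/(4*s^4 - 31*s^3 + 80*s^2 - 47*s - 24)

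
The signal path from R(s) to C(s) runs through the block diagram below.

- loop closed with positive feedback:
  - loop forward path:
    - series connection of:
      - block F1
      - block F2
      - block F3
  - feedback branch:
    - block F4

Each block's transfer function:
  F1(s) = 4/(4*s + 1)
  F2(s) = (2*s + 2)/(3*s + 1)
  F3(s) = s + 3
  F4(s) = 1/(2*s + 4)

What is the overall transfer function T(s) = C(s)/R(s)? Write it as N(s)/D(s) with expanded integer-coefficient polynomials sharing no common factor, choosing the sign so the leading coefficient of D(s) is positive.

First reduce the diagram to T(s).

Step 1 - multiply F1, F2, F3 (series): (8*s^2 + 32*s + 24)/(12*s^2 + 7*s + 1)
Step 2 - reduce the feedback loop with forward (F1*F2*F3) and return F4; the result is T(s) itself (integer coefficients, no common factor, positive leading denominator coefficient)

Answer: (8*s^3 + 48*s^2 + 88*s + 48)/(12*s^3 + 27*s^2 - s - 10)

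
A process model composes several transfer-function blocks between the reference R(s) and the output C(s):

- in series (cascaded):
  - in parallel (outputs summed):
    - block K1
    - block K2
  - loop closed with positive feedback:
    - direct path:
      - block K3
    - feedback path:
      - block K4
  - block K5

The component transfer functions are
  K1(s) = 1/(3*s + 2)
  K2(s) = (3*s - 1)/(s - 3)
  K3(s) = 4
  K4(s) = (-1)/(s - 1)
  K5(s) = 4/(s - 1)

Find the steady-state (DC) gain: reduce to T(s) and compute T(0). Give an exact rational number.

(1) sum the parallel branches K1, K2, giving (9*s^2 + 4*s - 5)/(3*s^2 - 7*s - 6)
(2) close the feedback loop around K3, K4, giving (4*s - 4)/(s + 3)
(3) cascade (K1+K2), [K3/(1-K3*K4)], K5, giving (144*s^2 + 64*s - 80)/(3*s^3 + 2*s^2 - 27*s - 18)
Evaluating the step-3 result (the overall T(s)) at s = 0 gives T(0) = -80/(-18) = 40/9.

Hence the answer: 40/9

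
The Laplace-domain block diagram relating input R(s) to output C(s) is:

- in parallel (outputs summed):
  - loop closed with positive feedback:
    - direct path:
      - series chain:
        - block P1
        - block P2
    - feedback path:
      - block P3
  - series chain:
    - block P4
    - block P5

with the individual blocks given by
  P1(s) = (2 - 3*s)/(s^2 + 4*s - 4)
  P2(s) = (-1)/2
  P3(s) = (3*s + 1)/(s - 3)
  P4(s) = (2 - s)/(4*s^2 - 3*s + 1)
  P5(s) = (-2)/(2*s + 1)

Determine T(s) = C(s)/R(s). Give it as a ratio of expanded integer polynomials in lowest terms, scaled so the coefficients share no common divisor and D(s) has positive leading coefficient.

Step 1 - multiply P1, P2 (series) = (3*s - 2)/(2*s^2 + 8*s - 8)
Step 2 - apply the feedback formula to (P1*P2), P3 = (3*s^2 - 11*s + 6)/(2*s^3 - 7*s^2 - 29*s + 26)
Step 3 - series reduction of P4, P5 = (2*s - 4)/(8*s^3 - 2*s^2 - s + 1)
Step 4 - parallel reduction of [(P1*P2)/(1-(P1*P2)*P3)], (P4*P5): this yields T(s), and no further normalization is needed

Final answer: (24*s^5 - 90*s^4 + 45*s^3 - 28*s^2 + 151*s - 98)/(16*s^6 - 60*s^5 - 220*s^4 + 275*s^3 - 30*s^2 - 55*s + 26)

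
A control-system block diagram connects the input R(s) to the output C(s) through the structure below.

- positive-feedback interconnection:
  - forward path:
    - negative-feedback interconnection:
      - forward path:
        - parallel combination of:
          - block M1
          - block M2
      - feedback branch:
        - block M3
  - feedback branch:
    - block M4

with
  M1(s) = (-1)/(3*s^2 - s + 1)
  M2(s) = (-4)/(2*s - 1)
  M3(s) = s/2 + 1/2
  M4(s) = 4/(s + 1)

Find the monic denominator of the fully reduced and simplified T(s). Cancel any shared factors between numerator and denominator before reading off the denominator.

[1] parallel reduction of M1, M2; result (-12*s^2 + 2*s - 3)/(6*s^3 - 5*s^2 + 3*s - 1)
[2] collapse the loop ((M1+M2) forward, M3 return); result (24*s^2 - 4*s + 6)/(20*s^2 - 5*s + 5)
[3] feedback reduction of [(M1+M2)/(1+(M1+M2)*M3)], M4; result (24*s^3 + 20*s^2 + 2*s + 6)/(20*s^3 - 81*s^2 + 16*s - 19)
Step 3 gives the fully reduced T(s), with no common factor left to cancel. The denominator's leading coefficient is 20, so divide each of its coefficients by 20 to get the monic form.

Answer: s^3 - 81*s^2/20 + 4*s/5 - 19/20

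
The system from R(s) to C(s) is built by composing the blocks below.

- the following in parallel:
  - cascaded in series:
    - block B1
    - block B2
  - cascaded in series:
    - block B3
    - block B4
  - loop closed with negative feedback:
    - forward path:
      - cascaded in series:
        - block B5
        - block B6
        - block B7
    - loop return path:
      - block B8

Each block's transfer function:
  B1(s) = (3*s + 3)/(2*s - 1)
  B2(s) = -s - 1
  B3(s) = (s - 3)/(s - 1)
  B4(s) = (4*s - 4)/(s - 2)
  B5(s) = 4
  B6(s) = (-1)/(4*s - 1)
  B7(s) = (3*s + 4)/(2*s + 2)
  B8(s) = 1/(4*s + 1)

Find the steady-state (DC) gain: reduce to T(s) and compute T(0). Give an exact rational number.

1. series reduction of B1, B2 -> (-3*s^2 - 6*s - 3)/(2*s - 1)
2. combine B3, B4 in series -> (4*s - 12)/(s - 2)
3. cascade B5, B6, B7 -> (-6*s - 8)/(4*s^2 + 3*s - 1)
4. apply the feedback formula to (B5*B6*B7), B8 -> (-24*s^2 - 38*s - 8)/(16*s^3 + 16*s^2 - 7*s - 9)
5. parallel reduction of (B1*B2), (B3*B4), [(B5*B6*B7)/(1+(B5*B6*B7)*B8)] -> (-48*s^6 + 80*s^5 - 203*s^4 - s^3 + 475*s^2 + 9*s - 178)/(32*s^5 - 48*s^4 - 62*s^3 + 49*s^2 + 31*s - 18)
That last expression is T(s); at s = 0 only the constant terms survive, so T(0) = -178/(-18) = 89/9.

Hence the answer: 89/9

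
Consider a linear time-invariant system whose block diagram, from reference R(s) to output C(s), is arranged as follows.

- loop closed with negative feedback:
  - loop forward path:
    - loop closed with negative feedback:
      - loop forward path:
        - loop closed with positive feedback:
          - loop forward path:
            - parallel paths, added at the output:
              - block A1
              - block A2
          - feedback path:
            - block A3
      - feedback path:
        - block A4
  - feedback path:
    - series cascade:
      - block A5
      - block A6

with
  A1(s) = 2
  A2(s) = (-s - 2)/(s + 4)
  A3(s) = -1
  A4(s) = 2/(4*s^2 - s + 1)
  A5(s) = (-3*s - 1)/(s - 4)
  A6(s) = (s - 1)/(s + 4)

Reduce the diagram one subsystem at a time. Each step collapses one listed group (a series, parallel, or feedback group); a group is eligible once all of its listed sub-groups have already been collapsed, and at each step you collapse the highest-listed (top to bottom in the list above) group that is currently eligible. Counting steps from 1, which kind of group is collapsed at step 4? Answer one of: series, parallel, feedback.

Answer: series

Working:
(1) reduce the parallel group A1, A2
(2) feedback reduction of (A1+A2), A3
(3) close the feedback loop around [(A1+A2)/(1-(A1+A2)*A3)], A4
(4) reduce the series chain A5, A6
(5) apply the feedback formula to [[(A1+A2)/(1-(A1+A2)*A3)]/(1+[(A1+A2)/(1-(A1+A2)*A3)]*A4)], (A5*A6)
Step 4 collapses a series group.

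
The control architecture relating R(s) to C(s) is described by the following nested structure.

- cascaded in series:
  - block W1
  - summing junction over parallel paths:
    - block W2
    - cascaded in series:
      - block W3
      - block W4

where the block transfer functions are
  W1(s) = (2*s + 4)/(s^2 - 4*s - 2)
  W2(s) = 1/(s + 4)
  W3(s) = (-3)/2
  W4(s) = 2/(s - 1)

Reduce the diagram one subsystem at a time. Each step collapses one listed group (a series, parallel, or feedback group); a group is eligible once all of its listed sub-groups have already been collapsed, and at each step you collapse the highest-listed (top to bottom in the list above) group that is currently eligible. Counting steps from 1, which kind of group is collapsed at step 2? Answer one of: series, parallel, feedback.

Reducing step by step:

[1] multiply W3, W4 (series)
[2] parallel reduction of W2, (W3*W4)
[3] combine W1, (W2+(W3*W4)) in series
Step 2 collapses a parallel group.

Answer: parallel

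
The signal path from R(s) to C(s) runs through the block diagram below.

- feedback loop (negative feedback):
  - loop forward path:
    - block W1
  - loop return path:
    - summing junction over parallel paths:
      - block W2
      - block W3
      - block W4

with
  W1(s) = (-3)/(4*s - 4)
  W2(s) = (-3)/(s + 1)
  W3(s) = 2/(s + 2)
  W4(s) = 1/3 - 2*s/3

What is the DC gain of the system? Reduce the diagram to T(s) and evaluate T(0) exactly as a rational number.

Step 1. reduce the parallel group W2, W3, W4 gives (-2*s^3 - 5*s^2 - 4*s - 10)/(3*s^2 + 9*s + 6)
Step 2. close the feedback loop around W1, (W2+W3+W4) gives (-3*s^2 - 9*s - 6)/(6*s^3 + 13*s^2 + 2)
DC gain: substitute s = 0 into T(s) from step 2: T(0) = -6/2 = -3.

Hence the answer: -3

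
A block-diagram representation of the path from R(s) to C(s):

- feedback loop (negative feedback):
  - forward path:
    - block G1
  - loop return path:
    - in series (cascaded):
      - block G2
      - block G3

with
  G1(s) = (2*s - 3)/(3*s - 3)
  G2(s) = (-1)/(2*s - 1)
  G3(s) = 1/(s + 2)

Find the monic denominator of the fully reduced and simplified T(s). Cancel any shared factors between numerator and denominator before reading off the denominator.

Answer: s^3 + s^2/2 - 17*s/6 + 3/2

Working:
Step 1 - multiply G2, G3 (series) -> (-1)/(2*s^2 + 3*s - 2)
Step 2 - apply the feedback formula to G1, (G2*G3) -> (4*s^3 - 13*s + 6)/(6*s^3 + 3*s^2 - 17*s + 9)
T(s) is the step-2 result (common factors already cancelled). Leading coefficient of the denominator: 6. Divide through by 6 for the monic polynomial.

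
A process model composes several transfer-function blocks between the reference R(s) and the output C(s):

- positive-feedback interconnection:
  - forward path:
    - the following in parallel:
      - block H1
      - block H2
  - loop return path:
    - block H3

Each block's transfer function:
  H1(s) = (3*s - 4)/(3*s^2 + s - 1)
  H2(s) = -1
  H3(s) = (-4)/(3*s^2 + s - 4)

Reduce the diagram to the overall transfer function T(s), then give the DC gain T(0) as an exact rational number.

The answer is -3/2.

Reasoning:
1. reduce the parallel group H1, H2 gives (-3*s^2 + 2*s - 3)/(3*s^2 + s - 1)
2. apply the feedback formula to (H1+H2), H3 gives (-9*s^4 + 3*s^3 + 5*s^2 - 11*s + 12)/(9*s^4 + 6*s^3 - 26*s^2 + 3*s - 8)
DC gain: substitute s = 0 into T(s) from step 2: T(0) = 12/(-8) = -3/2.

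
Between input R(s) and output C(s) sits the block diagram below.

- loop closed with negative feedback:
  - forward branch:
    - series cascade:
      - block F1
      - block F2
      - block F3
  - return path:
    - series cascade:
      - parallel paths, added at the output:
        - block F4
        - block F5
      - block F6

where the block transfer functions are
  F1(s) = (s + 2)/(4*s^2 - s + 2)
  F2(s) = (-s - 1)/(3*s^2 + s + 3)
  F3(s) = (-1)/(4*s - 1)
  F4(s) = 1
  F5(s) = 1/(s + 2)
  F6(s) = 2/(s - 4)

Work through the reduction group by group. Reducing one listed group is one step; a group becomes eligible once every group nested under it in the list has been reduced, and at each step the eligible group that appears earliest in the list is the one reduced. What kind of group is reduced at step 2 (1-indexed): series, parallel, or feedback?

Answer: parallel

Working:
Step 1 - combine F1, F2, F3 in series
Step 2 - add F4, F5 (parallel)
Step 3 - cascade (F4+F5), F6
Step 4 - apply the feedback formula to (F1*F2*F3), ((F4+F5)*F6)
Step 2 collapses a parallel group.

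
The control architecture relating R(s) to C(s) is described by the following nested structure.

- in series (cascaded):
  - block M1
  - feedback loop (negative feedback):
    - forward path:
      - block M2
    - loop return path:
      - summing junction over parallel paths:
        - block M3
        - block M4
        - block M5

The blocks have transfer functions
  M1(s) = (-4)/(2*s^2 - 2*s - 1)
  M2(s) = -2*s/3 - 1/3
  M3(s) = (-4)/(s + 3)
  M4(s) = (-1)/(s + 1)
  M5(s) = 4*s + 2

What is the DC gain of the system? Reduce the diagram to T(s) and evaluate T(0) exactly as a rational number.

Step 1 - parallel reduction of M3, M4, M5: (4*s^3 + 18*s^2 + 15*s - 1)/(s^2 + 4*s + 3)
Step 2 - reduce the feedback loop with forward M2 and return (M3+M4+M5): (2*s^3 + 9*s^2 + 10*s + 3)/(8*s^4 + 40*s^3 + 45*s^2 + s - 10)
Step 3 - combine M1, [M2/(1+M2*(M3+M4+M5))] in series: (-8*s^3 - 36*s^2 - 40*s - 12)/(16*s^6 + 64*s^5 + 2*s^4 - 128*s^3 - 67*s^2 + 19*s + 10)
DC gain: substitute s = 0 into T(s) from step 3: T(0) = -12/10 = -6/5.

Hence the answer: -6/5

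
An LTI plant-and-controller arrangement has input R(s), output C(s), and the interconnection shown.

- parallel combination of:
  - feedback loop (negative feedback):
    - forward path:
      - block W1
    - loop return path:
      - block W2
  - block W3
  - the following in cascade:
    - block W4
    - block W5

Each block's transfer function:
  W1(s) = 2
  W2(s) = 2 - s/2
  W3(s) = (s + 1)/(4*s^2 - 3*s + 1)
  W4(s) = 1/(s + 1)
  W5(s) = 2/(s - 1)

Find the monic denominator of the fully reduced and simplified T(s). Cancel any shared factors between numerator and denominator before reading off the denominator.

First reduce the diagram to T(s).

(1) apply the feedback formula to W1, W2; result (-2)/(s - 5)
(2) combine W4, W5 in series; result 2/(s^2 - 1)
(3) combine [W1/(1+W1*W2)], W3, (W4*W5) in parallel; result (-7*s^4 + 10*s^3 - 46*s^2 + 30*s - 3)/(4*s^5 - 23*s^4 + 12*s^3 + 18*s^2 - 16*s + 5)
T(s) is the step-3 result (common factors already cancelled). Leading coefficient of the denominator: 4. Divide through by 4 for the monic polynomial.

Answer: s^5 - 23*s^4/4 + 3*s^3 + 9*s^2/2 - 4*s + 5/4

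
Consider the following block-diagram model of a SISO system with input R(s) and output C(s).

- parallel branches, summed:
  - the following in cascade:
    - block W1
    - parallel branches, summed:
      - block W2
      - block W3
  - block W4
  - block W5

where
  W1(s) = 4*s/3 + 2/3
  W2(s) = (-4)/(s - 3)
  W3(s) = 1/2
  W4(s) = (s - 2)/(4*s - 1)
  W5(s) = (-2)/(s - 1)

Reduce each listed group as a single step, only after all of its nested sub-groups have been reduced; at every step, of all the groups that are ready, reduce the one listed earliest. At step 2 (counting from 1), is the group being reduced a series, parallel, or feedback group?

The answer is series.

Reasoning:
Step 1: reduce the parallel group W2, W3
Step 2: cascade W1, (W2+W3)
Step 3: parallel reduction of (W1*(W2+W3)), W4, W5
Step 2: series.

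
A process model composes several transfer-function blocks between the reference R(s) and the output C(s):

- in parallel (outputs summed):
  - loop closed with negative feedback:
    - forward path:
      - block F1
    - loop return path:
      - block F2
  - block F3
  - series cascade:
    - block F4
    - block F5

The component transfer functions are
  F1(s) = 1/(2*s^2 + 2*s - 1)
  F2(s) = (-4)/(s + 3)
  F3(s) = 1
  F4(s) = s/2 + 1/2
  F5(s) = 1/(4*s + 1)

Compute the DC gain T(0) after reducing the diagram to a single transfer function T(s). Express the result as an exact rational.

1. reduce the feedback loop with forward F1 and return F2 = (s + 3)/(2*s^3 + 8*s^2 + 5*s - 7)
2. series reduction of F4, F5 = (s + 1)/(8*s + 2)
3. parallel reduction of [F1/(1+F1*F2)], F3, (F4*F5) = (18*s^4 + 78*s^3 + 77*s^2 - 22*s - 15)/(16*s^4 + 68*s^3 + 56*s^2 - 46*s - 14)
Step 3 gives the overall T(s). Then T(0) = -15/(-14) = 15/14.

Hence the answer: 15/14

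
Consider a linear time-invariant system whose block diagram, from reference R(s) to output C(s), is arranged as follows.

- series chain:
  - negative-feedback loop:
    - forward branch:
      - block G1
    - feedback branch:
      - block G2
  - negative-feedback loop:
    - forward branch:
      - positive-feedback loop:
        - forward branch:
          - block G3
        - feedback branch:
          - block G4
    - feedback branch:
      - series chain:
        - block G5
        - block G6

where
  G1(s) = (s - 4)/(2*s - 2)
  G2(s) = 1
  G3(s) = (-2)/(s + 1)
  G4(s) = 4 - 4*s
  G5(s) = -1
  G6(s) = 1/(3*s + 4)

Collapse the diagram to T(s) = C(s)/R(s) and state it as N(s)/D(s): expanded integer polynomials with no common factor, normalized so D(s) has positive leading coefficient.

The answer is (6*s^2 - 16*s - 32)/(63*s^3 - 123*s^2 - 120*s + 228).

Reasoning:
(1) close the feedback loop around G1, G2 = (s - 4)/(3*s - 6)
(2) apply the feedback formula to G3, G4 = 2/(7*s - 9)
(3) combine G5, G6 in series = (-1)/(3*s + 4)
(4) apply the feedback formula to [G3/(1-G3*G4)], (G5*G6) = (6*s + 8)/(21*s^2 + s - 38)
(5) multiply [G1/(1+G1*G2)], [[G3/(1-G3*G4)]/(1+[G3/(1-G3*G4)]*(G5*G6))] (series); the result is T(s) itself (integer coefficients, no common factor, positive leading denominator coefficient)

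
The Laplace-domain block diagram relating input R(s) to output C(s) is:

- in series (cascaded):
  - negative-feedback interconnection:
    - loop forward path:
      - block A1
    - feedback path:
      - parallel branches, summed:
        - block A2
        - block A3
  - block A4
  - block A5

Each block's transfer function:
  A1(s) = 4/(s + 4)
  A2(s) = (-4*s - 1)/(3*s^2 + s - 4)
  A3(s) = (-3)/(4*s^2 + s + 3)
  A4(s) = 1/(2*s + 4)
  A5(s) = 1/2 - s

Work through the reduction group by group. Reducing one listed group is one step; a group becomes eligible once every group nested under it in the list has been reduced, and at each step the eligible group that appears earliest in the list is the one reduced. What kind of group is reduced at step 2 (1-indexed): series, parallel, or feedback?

(1) parallel reduction of A2, A3
(2) reduce the feedback loop with forward A1 and return (A2+A3)
(3) cascade [A1/(1+A1*(A2+A3))], A4, A5
At step 2 the group reduced is feedback.

Therefore the answer is feedback.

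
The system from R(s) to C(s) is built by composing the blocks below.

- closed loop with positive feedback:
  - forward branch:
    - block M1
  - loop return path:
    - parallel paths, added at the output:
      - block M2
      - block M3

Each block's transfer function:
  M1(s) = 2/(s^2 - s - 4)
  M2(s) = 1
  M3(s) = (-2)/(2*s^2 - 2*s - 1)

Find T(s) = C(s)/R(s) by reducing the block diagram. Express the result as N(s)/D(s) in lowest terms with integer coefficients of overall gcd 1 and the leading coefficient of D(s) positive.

First reduce the diagram to T(s).

(1) reduce the parallel group M2, M3 gives (2*s^2 - 2*s - 3)/(2*s^2 - 2*s - 1)
(2) apply the feedback formula to M1, (M2+M3); the result is T(s) itself (integer coefficients, no common factor, positive leading denominator coefficient)

Answer: (4*s^2 - 4*s - 2)/(2*s^4 - 4*s^3 - 11*s^2 + 13*s + 10)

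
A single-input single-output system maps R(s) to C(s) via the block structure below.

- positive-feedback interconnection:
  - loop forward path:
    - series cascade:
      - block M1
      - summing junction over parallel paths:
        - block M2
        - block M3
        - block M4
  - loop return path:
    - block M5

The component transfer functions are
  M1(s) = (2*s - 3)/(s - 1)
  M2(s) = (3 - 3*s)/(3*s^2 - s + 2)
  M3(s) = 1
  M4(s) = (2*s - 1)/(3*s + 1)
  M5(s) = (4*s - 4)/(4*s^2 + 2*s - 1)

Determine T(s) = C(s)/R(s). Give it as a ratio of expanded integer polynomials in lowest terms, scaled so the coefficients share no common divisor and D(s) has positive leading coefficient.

The answer is (120*s^6 - 232*s^5 + 120*s^4 + 53*s^3 - 194*s^2 + 24*s + 9)/(36*s^6 - 138*s^5 + 405*s^4 - 581*s^3 + 445*s^2 - 133*s - 34).

Reasoning:
[1] sum the parallel branches M2, M3, M4, giving (15*s^3 - 14*s^2 + 16*s + 3)/(9*s^3 + 5*s + 2)
[2] series reduction of M1, (M2+M3+M4), giving (30*s^4 - 73*s^3 + 74*s^2 - 42*s - 9)/(9*s^4 - 9*s^3 + 5*s^2 - 3*s - 2)
[3] reduce the feedback loop with forward (M1*(M2+M3+M4)) and return M5: this yields T(s), and no further normalization is needed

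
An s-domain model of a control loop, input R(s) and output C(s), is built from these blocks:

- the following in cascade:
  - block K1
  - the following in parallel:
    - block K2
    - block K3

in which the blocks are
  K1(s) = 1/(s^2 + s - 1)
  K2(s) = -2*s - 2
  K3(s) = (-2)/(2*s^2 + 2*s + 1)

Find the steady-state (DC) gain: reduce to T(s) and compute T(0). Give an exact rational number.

1. reduce the parallel group K2, K3 = (-4*s^3 - 8*s^2 - 6*s - 4)/(2*s^2 + 2*s + 1)
2. series reduction of K1, (K2+K3) = (-4*s^3 - 8*s^2 - 6*s - 4)/(2*s^4 + 4*s^3 + s^2 - s - 1)
Step 2 gives the overall T(s). Then T(0) = -4/(-1) = 4.

Hence the answer: 4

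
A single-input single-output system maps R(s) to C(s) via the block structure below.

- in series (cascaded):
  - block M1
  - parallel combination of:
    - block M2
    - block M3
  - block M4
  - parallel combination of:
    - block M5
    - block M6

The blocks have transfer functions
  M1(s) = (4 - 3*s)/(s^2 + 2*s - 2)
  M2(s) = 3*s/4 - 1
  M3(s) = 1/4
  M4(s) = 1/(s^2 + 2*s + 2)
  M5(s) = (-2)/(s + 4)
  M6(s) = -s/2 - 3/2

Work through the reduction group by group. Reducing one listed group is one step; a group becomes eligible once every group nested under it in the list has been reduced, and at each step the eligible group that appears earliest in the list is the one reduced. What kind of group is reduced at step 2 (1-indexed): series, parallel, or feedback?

Step 1. add M2, M3 (parallel)
Step 2. parallel reduction of M5, M6
Step 3. multiply M1, (M2+M3), M4, (M5+M6) (series)
At step 2 the group reduced is parallel.

Hence the answer: parallel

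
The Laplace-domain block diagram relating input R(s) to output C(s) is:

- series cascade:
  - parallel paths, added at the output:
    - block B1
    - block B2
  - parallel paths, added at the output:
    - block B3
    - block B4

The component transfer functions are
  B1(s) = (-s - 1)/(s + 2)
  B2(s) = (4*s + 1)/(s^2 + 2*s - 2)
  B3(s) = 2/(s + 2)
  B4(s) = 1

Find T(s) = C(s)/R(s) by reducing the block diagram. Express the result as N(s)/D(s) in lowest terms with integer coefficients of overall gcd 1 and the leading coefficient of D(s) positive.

Reducing step by step:

1. parallel reduction of B1, B2; result (-s^3 + s^2 + 9*s + 4)/(s^3 + 4*s^2 + 2*s - 4)
2. reduce the parallel group B3, B4; result (s + 4)/(s + 2)
3. multiply (B1+B2), (B3+B4) (series): this yields T(s), and no further normalization is needed

Answer: (-s^4 - 3*s^3 + 13*s^2 + 40*s + 16)/(s^4 + 6*s^3 + 10*s^2 - 8)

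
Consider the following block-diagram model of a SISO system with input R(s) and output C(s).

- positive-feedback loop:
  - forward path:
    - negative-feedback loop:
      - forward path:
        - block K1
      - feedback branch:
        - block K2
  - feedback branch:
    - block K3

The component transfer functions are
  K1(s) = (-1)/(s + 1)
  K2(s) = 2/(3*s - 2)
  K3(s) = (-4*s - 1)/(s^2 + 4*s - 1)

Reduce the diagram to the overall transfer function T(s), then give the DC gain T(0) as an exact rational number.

The answer is -1/3.

Reasoning:
Step 1 - feedback reduction of K1, K2; result (2 - 3*s)/(3*s^2 + s - 4)
Step 2 - close the feedback loop around [K1/(1+K1*K2)], K3; result (-3*s^3 - 10*s^2 + 11*s - 2)/(3*s^4 + 13*s^3 - 15*s^2 - 12*s + 6)
That last expression is T(s); at s = 0 only the constant terms survive, so T(0) = -2/6 = -1/3.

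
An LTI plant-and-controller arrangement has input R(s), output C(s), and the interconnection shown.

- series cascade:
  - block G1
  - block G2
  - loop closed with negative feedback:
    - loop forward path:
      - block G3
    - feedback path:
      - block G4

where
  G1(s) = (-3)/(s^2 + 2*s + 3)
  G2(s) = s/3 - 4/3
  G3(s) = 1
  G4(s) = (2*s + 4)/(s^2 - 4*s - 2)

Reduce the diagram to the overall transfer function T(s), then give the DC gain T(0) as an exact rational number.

Step 1 - reduce the feedback loop with forward G3 and return G4 -> (s^2 - 4*s - 2)/(s^2 - 2*s + 2)
Step 2 - combine G1, G2, [G3/(1+G3*G4)] in series -> (-s^3 + 8*s^2 - 14*s - 8)/(s^4 + s^2 - 2*s + 6)
That last expression is T(s); at s = 0 only the constant terms survive, so T(0) = -8/6 = -4/3.

Hence the answer: -4/3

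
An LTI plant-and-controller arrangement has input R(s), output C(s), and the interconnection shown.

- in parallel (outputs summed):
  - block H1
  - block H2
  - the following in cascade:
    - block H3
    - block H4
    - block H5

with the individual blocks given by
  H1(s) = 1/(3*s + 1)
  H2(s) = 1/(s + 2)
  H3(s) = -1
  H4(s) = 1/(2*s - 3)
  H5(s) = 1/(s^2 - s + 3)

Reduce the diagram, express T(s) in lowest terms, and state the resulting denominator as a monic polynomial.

Step 1 - combine H3, H4, H5 in series: (-1)/(2*s^3 - 5*s^2 + 9*s - 9)
Step 2 - sum the parallel branches H1, H2, (H3*H4*H5): (8*s^4 - 14*s^3 + 18*s^2 - 16*s - 29)/(6*s^5 - s^4 - 4*s^3 + 26*s^2 - 45*s - 18)
T(s) is the step-2 result (common factors already cancelled). Leading coefficient of the denominator: 6. Divide through by 6 for the monic polynomial.

Therefore the answer is s^5 - s^4/6 - 2*s^3/3 + 13*s^2/3 - 15*s/2 - 3.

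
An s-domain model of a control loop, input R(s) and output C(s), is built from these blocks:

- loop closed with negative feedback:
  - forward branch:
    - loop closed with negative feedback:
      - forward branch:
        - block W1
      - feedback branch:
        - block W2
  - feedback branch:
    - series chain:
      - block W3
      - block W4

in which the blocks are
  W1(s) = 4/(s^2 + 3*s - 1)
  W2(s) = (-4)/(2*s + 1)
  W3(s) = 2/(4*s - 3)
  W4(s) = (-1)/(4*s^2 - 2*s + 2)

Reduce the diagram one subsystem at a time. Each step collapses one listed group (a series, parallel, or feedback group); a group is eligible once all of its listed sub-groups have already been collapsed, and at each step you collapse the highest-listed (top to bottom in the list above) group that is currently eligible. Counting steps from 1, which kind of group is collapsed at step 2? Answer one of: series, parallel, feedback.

(1) close the feedback loop around W1, W2
(2) series reduction of W3, W4
(3) close the feedback loop around [W1/(1+W1*W2)], (W3*W4)
Step 2: series.

Answer: series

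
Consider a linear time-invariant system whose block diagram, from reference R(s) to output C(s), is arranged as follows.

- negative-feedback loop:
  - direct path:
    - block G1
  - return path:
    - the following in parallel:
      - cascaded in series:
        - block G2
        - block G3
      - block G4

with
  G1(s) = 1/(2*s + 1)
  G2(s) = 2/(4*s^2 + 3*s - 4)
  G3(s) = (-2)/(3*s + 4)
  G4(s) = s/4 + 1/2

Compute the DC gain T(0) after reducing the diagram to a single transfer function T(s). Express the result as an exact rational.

Reducing step by step:

Step 1. series reduction of G2, G3; result (-4)/(12*s^3 + 25*s^2 - 16)
Step 2. sum the parallel branches (G2*G3), G4; result (12*s^4 + 49*s^3 + 50*s^2 - 16*s - 48)/(48*s^3 + 100*s^2 - 64)
Step 3. close the feedback loop around G1, ((G2*G3)+G4); result (48*s^3 + 100*s^2 - 64)/(108*s^4 + 297*s^3 + 150*s^2 - 144*s - 112)
That last expression is T(s); at s = 0 only the constant terms survive, so T(0) = -64/(-112) = 4/7.

Answer: 4/7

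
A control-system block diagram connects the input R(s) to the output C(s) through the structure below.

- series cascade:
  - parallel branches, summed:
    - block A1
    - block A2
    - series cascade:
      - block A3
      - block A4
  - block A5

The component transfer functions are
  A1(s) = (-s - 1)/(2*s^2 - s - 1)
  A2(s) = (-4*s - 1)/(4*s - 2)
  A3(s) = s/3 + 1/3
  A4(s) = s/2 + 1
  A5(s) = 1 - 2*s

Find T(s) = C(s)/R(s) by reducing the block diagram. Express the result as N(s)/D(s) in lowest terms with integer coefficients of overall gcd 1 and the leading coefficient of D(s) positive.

Step 1 - combine A3, A4 in series gives s^2/6 + s/2 + 1/3
Step 2 - add A1, A2, (A3*A4) (parallel) gives (4*s^5 + 8*s^4 - 29*s^3 - 16*s^2 + 10*s + 11)/(24*s^3 - 24*s^2 - 6*s + 6)
Step 3 - combine (A1+A2+(A3*A4)), A5 in series, giving the overall T(s)

Final answer: (-4*s^5 - 8*s^4 + 29*s^3 + 16*s^2 - 10*s - 11)/(12*s^2 - 6*s - 6)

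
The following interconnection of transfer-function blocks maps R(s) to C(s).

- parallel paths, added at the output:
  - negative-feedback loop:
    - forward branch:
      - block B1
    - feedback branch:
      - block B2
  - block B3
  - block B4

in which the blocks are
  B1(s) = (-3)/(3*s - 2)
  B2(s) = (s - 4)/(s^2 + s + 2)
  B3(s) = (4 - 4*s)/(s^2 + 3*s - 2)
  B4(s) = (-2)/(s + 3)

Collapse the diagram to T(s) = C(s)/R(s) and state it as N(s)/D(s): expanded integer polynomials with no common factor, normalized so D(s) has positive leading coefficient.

Step 1 - feedback reduction of B1, B2 = (-3*s^2 - 3*s - 6)/(3*s^3 + s^2 + s + 8)
Step 2 - sum the parallel branches [B1/(1+B1*B2)], B3, B4; the result is T(s) itself (integer coefficients, no common factor, positive leading denominator coefficient)

Answer: (-21*s^5 - 69*s^4 - 17*s^3 - 85*s^2 - 120*s + 164)/(3*s^6 + 19*s^5 + 28*s^4 + 3*s^3 + 49*s^2 + 50*s - 48)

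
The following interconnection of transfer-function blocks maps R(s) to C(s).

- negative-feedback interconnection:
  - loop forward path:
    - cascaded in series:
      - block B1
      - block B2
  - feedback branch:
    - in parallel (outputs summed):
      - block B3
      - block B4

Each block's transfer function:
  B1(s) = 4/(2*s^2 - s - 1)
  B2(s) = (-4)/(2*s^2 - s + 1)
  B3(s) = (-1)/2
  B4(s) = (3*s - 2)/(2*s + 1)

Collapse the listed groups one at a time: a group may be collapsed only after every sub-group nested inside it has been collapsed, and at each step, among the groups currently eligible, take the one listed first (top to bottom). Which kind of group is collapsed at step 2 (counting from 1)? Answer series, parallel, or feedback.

The answer is parallel.

Reasoning:
(1) reduce the series chain B1, B2
(2) reduce the parallel group B3, B4
(3) collapse the loop ((B1*B2) forward, (B3+B4) return)
Step 2: parallel.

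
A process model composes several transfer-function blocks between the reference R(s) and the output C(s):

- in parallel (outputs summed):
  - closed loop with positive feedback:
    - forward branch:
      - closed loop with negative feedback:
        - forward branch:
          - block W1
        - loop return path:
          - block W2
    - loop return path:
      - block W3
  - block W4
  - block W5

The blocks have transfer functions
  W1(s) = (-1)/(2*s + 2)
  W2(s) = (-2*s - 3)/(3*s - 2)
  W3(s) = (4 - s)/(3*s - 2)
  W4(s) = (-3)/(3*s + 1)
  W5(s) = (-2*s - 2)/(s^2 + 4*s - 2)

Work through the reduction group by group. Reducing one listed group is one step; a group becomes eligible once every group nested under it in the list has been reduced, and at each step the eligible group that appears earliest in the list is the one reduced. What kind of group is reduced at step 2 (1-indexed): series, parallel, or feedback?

1. feedback reduction of W1, W2
2. feedback reduction of [W1/(1+W1*W2)], W3
3. reduce the parallel group [[W1/(1+W1*W2)]/(1-[W1/(1+W1*W2)]*W3)], W4, W5
So the answer for step 2 is feedback.

Hence the answer: feedback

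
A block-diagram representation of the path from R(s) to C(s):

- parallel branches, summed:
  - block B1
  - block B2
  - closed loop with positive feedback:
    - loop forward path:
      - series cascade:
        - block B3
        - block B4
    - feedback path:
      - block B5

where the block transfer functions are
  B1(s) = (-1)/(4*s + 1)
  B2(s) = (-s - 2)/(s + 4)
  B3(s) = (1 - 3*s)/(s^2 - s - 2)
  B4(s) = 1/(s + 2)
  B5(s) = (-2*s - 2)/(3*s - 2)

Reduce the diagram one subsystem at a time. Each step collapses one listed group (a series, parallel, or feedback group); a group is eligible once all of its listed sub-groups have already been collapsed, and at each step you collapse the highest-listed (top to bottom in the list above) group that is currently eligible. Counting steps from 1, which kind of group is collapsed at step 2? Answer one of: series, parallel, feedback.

[1] combine B3, B4 in series
[2] collapse the loop ((B3*B4) forward, B5 return)
[3] add B1, B2, [(B3*B4)/(1-(B3*B4)*B5)] (parallel)
Step 2: feedback.

Answer: feedback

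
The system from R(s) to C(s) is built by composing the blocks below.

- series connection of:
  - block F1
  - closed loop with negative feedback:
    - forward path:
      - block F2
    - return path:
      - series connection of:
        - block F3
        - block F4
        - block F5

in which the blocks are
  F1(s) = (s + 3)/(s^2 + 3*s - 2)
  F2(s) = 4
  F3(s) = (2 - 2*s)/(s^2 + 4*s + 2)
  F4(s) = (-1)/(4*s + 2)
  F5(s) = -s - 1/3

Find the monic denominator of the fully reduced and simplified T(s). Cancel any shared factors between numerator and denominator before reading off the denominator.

Answer: s^5 + 11*s^4/2 + 65*s^3/6 + 38*s^2/3 - 17*s/3 - 10/3

Working:
Step 1: combine F3, F4, F5 in series: (-3*s^2 + 2*s + 1)/(6*s^3 + 27*s^2 + 24*s + 6)
Step 2: reduce the feedback loop with forward F2 and return (F3*F4*F5): (24*s^3 + 108*s^2 + 96*s + 24)/(6*s^3 + 15*s^2 + 32*s + 10)
Step 3: series reduction of F1, [F2/(1+F2*(F3*F4*F5))]: (24*s^4 + 180*s^3 + 420*s^2 + 312*s + 72)/(6*s^5 + 33*s^4 + 65*s^3 + 76*s^2 - 34*s - 20)
That last expression is T(s), already simplified. Scaling its denominator by 1/6 (the reciprocal of the leading coefficient) yields the monic denominator.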